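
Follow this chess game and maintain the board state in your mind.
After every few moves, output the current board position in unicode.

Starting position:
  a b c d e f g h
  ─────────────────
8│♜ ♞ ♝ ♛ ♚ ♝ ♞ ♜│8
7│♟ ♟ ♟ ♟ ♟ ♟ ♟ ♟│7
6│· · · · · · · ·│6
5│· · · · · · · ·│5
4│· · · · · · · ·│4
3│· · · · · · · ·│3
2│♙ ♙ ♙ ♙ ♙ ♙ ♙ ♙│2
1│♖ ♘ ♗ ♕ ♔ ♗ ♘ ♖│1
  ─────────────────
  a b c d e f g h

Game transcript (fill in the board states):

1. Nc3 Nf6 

  a b c d e f g h
  ─────────────────
8│♜ ♞ ♝ ♛ ♚ ♝ · ♜│8
7│♟ ♟ ♟ ♟ ♟ ♟ ♟ ♟│7
6│· · · · · ♞ · ·│6
5│· · · · · · · ·│5
4│· · · · · · · ·│4
3│· · ♘ · · · · ·│3
2│♙ ♙ ♙ ♙ ♙ ♙ ♙ ♙│2
1│♖ · ♗ ♕ ♔ ♗ ♘ ♖│1
  ─────────────────
  a b c d e f g h

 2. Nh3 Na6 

  a b c d e f g h
  ─────────────────
8│♜ · ♝ ♛ ♚ ♝ · ♜│8
7│♟ ♟ ♟ ♟ ♟ ♟ ♟ ♟│7
6│♞ · · · · ♞ · ·│6
5│· · · · · · · ·│5
4│· · · · · · · ·│4
3│· · ♘ · · · · ♘│3
2│♙ ♙ ♙ ♙ ♙ ♙ ♙ ♙│2
1│♖ · ♗ ♕ ♔ ♗ · ♖│1
  ─────────────────
  a b c d e f g h

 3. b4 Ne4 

  a b c d e f g h
  ─────────────────
8│♜ · ♝ ♛ ♚ ♝ · ♜│8
7│♟ ♟ ♟ ♟ ♟ ♟ ♟ ♟│7
6│♞ · · · · · · ·│6
5│· · · · · · · ·│5
4│· ♙ · · ♞ · · ·│4
3│· · ♘ · · · · ♘│3
2│♙ · ♙ ♙ ♙ ♙ ♙ ♙│2
1│♖ · ♗ ♕ ♔ ♗ · ♖│1
  ─────────────────
  a b c d e f g h

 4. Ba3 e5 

  a b c d e f g h
  ─────────────────
8│♜ · ♝ ♛ ♚ ♝ · ♜│8
7│♟ ♟ ♟ ♟ · ♟ ♟ ♟│7
6│♞ · · · · · · ·│6
5│· · · · ♟ · · ·│5
4│· ♙ · · ♞ · · ·│4
3│♗ · ♘ · · · · ♘│3
2│♙ · ♙ ♙ ♙ ♙ ♙ ♙│2
1│♖ · · ♕ ♔ ♗ · ♖│1
  ─────────────────
  a b c d e f g h

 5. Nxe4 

  a b c d e f g h
  ─────────────────
8│♜ · ♝ ♛ ♚ ♝ · ♜│8
7│♟ ♟ ♟ ♟ · ♟ ♟ ♟│7
6│♞ · · · · · · ·│6
5│· · · · ♟ · · ·│5
4│· ♙ · · ♘ · · ·│4
3│♗ · · · · · · ♘│3
2│♙ · ♙ ♙ ♙ ♙ ♙ ♙│2
1│♖ · · ♕ ♔ ♗ · ♖│1
  ─────────────────
  a b c d e f g h


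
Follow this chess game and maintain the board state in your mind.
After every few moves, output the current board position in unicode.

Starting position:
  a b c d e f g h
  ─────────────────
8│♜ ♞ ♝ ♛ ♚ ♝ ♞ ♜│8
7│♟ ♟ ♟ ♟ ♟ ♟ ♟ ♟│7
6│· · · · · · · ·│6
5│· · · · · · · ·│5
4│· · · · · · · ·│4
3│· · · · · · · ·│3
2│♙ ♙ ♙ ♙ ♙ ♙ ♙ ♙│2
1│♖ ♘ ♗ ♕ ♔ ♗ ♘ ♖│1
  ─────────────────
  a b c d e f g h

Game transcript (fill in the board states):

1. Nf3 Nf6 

  a b c d e f g h
  ─────────────────
8│♜ ♞ ♝ ♛ ♚ ♝ · ♜│8
7│♟ ♟ ♟ ♟ ♟ ♟ ♟ ♟│7
6│· · · · · ♞ · ·│6
5│· · · · · · · ·│5
4│· · · · · · · ·│4
3│· · · · · ♘ · ·│3
2│♙ ♙ ♙ ♙ ♙ ♙ ♙ ♙│2
1│♖ ♘ ♗ ♕ ♔ ♗ · ♖│1
  ─────────────────
  a b c d e f g h

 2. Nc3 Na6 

  a b c d e f g h
  ─────────────────
8│♜ · ♝ ♛ ♚ ♝ · ♜│8
7│♟ ♟ ♟ ♟ ♟ ♟ ♟ ♟│7
6│♞ · · · · ♞ · ·│6
5│· · · · · · · ·│5
4│· · · · · · · ·│4
3│· · ♘ · · ♘ · ·│3
2│♙ ♙ ♙ ♙ ♙ ♙ ♙ ♙│2
1│♖ · ♗ ♕ ♔ ♗ · ♖│1
  ─────────────────
  a b c d e f g h

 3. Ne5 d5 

  a b c d e f g h
  ─────────────────
8│♜ · ♝ ♛ ♚ ♝ · ♜│8
7│♟ ♟ ♟ · ♟ ♟ ♟ ♟│7
6│♞ · · · · ♞ · ·│6
5│· · · ♟ ♘ · · ·│5
4│· · · · · · · ·│4
3│· · ♘ · · · · ·│3
2│♙ ♙ ♙ ♙ ♙ ♙ ♙ ♙│2
1│♖ · ♗ ♕ ♔ ♗ · ♖│1
  ─────────────────
  a b c d e f g h



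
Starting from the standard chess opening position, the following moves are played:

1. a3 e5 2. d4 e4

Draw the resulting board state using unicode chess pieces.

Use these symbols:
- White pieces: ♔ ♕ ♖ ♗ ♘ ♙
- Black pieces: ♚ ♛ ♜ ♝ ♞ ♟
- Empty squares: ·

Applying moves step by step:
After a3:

♜ ♞ ♝ ♛ ♚ ♝ ♞ ♜
♟ ♟ ♟ ♟ ♟ ♟ ♟ ♟
· · · · · · · ·
· · · · · · · ·
· · · · · · · ·
♙ · · · · · · ·
· ♙ ♙ ♙ ♙ ♙ ♙ ♙
♖ ♘ ♗ ♕ ♔ ♗ ♘ ♖


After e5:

♜ ♞ ♝ ♛ ♚ ♝ ♞ ♜
♟ ♟ ♟ ♟ · ♟ ♟ ♟
· · · · · · · ·
· · · · ♟ · · ·
· · · · · · · ·
♙ · · · · · · ·
· ♙ ♙ ♙ ♙ ♙ ♙ ♙
♖ ♘ ♗ ♕ ♔ ♗ ♘ ♖


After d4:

♜ ♞ ♝ ♛ ♚ ♝ ♞ ♜
♟ ♟ ♟ ♟ · ♟ ♟ ♟
· · · · · · · ·
· · · · ♟ · · ·
· · · ♙ · · · ·
♙ · · · · · · ·
· ♙ ♙ · ♙ ♙ ♙ ♙
♖ ♘ ♗ ♕ ♔ ♗ ♘ ♖


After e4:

♜ ♞ ♝ ♛ ♚ ♝ ♞ ♜
♟ ♟ ♟ ♟ · ♟ ♟ ♟
· · · · · · · ·
· · · · · · · ·
· · · ♙ ♟ · · ·
♙ · · · · · · ·
· ♙ ♙ · ♙ ♙ ♙ ♙
♖ ♘ ♗ ♕ ♔ ♗ ♘ ♖



  a b c d e f g h
  ─────────────────
8│♜ ♞ ♝ ♛ ♚ ♝ ♞ ♜│8
7│♟ ♟ ♟ ♟ · ♟ ♟ ♟│7
6│· · · · · · · ·│6
5│· · · · · · · ·│5
4│· · · ♙ ♟ · · ·│4
3│♙ · · · · · · ·│3
2│· ♙ ♙ · ♙ ♙ ♙ ♙│2
1│♖ ♘ ♗ ♕ ♔ ♗ ♘ ♖│1
  ─────────────────
  a b c d e f g h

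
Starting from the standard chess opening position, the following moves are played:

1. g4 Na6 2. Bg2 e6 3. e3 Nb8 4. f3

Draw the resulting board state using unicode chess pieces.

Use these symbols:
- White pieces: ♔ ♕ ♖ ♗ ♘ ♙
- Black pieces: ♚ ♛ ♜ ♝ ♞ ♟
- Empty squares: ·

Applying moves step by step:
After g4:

♜ ♞ ♝ ♛ ♚ ♝ ♞ ♜
♟ ♟ ♟ ♟ ♟ ♟ ♟ ♟
· · · · · · · ·
· · · · · · · ·
· · · · · · ♙ ·
· · · · · · · ·
♙ ♙ ♙ ♙ ♙ ♙ · ♙
♖ ♘ ♗ ♕ ♔ ♗ ♘ ♖


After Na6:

♜ · ♝ ♛ ♚ ♝ ♞ ♜
♟ ♟ ♟ ♟ ♟ ♟ ♟ ♟
♞ · · · · · · ·
· · · · · · · ·
· · · · · · ♙ ·
· · · · · · · ·
♙ ♙ ♙ ♙ ♙ ♙ · ♙
♖ ♘ ♗ ♕ ♔ ♗ ♘ ♖


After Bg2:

♜ · ♝ ♛ ♚ ♝ ♞ ♜
♟ ♟ ♟ ♟ ♟ ♟ ♟ ♟
♞ · · · · · · ·
· · · · · · · ·
· · · · · · ♙ ·
· · · · · · · ·
♙ ♙ ♙ ♙ ♙ ♙ ♗ ♙
♖ ♘ ♗ ♕ ♔ · ♘ ♖


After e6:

♜ · ♝ ♛ ♚ ♝ ♞ ♜
♟ ♟ ♟ ♟ · ♟ ♟ ♟
♞ · · · ♟ · · ·
· · · · · · · ·
· · · · · · ♙ ·
· · · · · · · ·
♙ ♙ ♙ ♙ ♙ ♙ ♗ ♙
♖ ♘ ♗ ♕ ♔ · ♘ ♖


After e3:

♜ · ♝ ♛ ♚ ♝ ♞ ♜
♟ ♟ ♟ ♟ · ♟ ♟ ♟
♞ · · · ♟ · · ·
· · · · · · · ·
· · · · · · ♙ ·
· · · · ♙ · · ·
♙ ♙ ♙ ♙ · ♙ ♗ ♙
♖ ♘ ♗ ♕ ♔ · ♘ ♖


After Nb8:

♜ ♞ ♝ ♛ ♚ ♝ ♞ ♜
♟ ♟ ♟ ♟ · ♟ ♟ ♟
· · · · ♟ · · ·
· · · · · · · ·
· · · · · · ♙ ·
· · · · ♙ · · ·
♙ ♙ ♙ ♙ · ♙ ♗ ♙
♖ ♘ ♗ ♕ ♔ · ♘ ♖


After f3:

♜ ♞ ♝ ♛ ♚ ♝ ♞ ♜
♟ ♟ ♟ ♟ · ♟ ♟ ♟
· · · · ♟ · · ·
· · · · · · · ·
· · · · · · ♙ ·
· · · · ♙ ♙ · ·
♙ ♙ ♙ ♙ · · ♗ ♙
♖ ♘ ♗ ♕ ♔ · ♘ ♖



  a b c d e f g h
  ─────────────────
8│♜ ♞ ♝ ♛ ♚ ♝ ♞ ♜│8
7│♟ ♟ ♟ ♟ · ♟ ♟ ♟│7
6│· · · · ♟ · · ·│6
5│· · · · · · · ·│5
4│· · · · · · ♙ ·│4
3│· · · · ♙ ♙ · ·│3
2│♙ ♙ ♙ ♙ · · ♗ ♙│2
1│♖ ♘ ♗ ♕ ♔ · ♘ ♖│1
  ─────────────────
  a b c d e f g h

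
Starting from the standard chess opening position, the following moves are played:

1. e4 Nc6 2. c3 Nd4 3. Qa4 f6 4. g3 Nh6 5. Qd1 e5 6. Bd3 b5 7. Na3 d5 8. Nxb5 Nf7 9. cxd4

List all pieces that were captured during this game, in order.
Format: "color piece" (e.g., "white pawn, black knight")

Tracking captures:
  Nxb5: captured black pawn
  cxd4: captured black knight

black pawn, black knight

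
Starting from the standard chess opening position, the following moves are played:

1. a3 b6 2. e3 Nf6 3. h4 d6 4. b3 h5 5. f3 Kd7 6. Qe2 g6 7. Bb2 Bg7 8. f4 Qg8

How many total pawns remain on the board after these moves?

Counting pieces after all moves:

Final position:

  a b c d e f g h
  ─────────────────
8│♜ ♞ ♝ · · · ♛ ♜│8
7│♟ · ♟ ♚ ♟ ♟ ♝ ·│7
6│· ♟ · ♟ · ♞ ♟ ·│6
5│· · · · · · · ♟│5
4│· · · · · ♙ · ♙│4
3│♙ ♙ · · ♙ · · ·│3
2│· ♗ ♙ ♙ ♕ · ♙ ·│2
1│♖ ♘ · · ♔ ♗ ♘ ♖│1
  ─────────────────
  a b c d e f g h


16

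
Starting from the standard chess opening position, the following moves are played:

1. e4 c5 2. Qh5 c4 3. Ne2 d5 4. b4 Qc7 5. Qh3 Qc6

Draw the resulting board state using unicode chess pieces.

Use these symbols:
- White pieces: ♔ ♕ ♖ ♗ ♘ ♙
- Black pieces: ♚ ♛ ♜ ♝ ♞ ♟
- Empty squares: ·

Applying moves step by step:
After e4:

♜ ♞ ♝ ♛ ♚ ♝ ♞ ♜
♟ ♟ ♟ ♟ ♟ ♟ ♟ ♟
· · · · · · · ·
· · · · · · · ·
· · · · ♙ · · ·
· · · · · · · ·
♙ ♙ ♙ ♙ · ♙ ♙ ♙
♖ ♘ ♗ ♕ ♔ ♗ ♘ ♖


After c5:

♜ ♞ ♝ ♛ ♚ ♝ ♞ ♜
♟ ♟ · ♟ ♟ ♟ ♟ ♟
· · · · · · · ·
· · ♟ · · · · ·
· · · · ♙ · · ·
· · · · · · · ·
♙ ♙ ♙ ♙ · ♙ ♙ ♙
♖ ♘ ♗ ♕ ♔ ♗ ♘ ♖


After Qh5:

♜ ♞ ♝ ♛ ♚ ♝ ♞ ♜
♟ ♟ · ♟ ♟ ♟ ♟ ♟
· · · · · · · ·
· · ♟ · · · · ♕
· · · · ♙ · · ·
· · · · · · · ·
♙ ♙ ♙ ♙ · ♙ ♙ ♙
♖ ♘ ♗ · ♔ ♗ ♘ ♖


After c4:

♜ ♞ ♝ ♛ ♚ ♝ ♞ ♜
♟ ♟ · ♟ ♟ ♟ ♟ ♟
· · · · · · · ·
· · · · · · · ♕
· · ♟ · ♙ · · ·
· · · · · · · ·
♙ ♙ ♙ ♙ · ♙ ♙ ♙
♖ ♘ ♗ · ♔ ♗ ♘ ♖


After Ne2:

♜ ♞ ♝ ♛ ♚ ♝ ♞ ♜
♟ ♟ · ♟ ♟ ♟ ♟ ♟
· · · · · · · ·
· · · · · · · ♕
· · ♟ · ♙ · · ·
· · · · · · · ·
♙ ♙ ♙ ♙ ♘ ♙ ♙ ♙
♖ ♘ ♗ · ♔ ♗ · ♖


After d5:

♜ ♞ ♝ ♛ ♚ ♝ ♞ ♜
♟ ♟ · · ♟ ♟ ♟ ♟
· · · · · · · ·
· · · ♟ · · · ♕
· · ♟ · ♙ · · ·
· · · · · · · ·
♙ ♙ ♙ ♙ ♘ ♙ ♙ ♙
♖ ♘ ♗ · ♔ ♗ · ♖


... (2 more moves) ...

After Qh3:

♜ ♞ ♝ · ♚ ♝ ♞ ♜
♟ ♟ ♛ · ♟ ♟ ♟ ♟
· · · · · · · ·
· · · ♟ · · · ·
· ♙ ♟ · ♙ · · ·
· · · · · · · ♕
♙ · ♙ ♙ ♘ ♙ ♙ ♙
♖ ♘ ♗ · ♔ ♗ · ♖


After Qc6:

♜ ♞ ♝ · ♚ ♝ ♞ ♜
♟ ♟ · · ♟ ♟ ♟ ♟
· · ♛ · · · · ·
· · · ♟ · · · ·
· ♙ ♟ · ♙ · · ·
· · · · · · · ♕
♙ · ♙ ♙ ♘ ♙ ♙ ♙
♖ ♘ ♗ · ♔ ♗ · ♖



  a b c d e f g h
  ─────────────────
8│♜ ♞ ♝ · ♚ ♝ ♞ ♜│8
7│♟ ♟ · · ♟ ♟ ♟ ♟│7
6│· · ♛ · · · · ·│6
5│· · · ♟ · · · ·│5
4│· ♙ ♟ · ♙ · · ·│4
3│· · · · · · · ♕│3
2│♙ · ♙ ♙ ♘ ♙ ♙ ♙│2
1│♖ ♘ ♗ · ♔ ♗ · ♖│1
  ─────────────────
  a b c d e f g h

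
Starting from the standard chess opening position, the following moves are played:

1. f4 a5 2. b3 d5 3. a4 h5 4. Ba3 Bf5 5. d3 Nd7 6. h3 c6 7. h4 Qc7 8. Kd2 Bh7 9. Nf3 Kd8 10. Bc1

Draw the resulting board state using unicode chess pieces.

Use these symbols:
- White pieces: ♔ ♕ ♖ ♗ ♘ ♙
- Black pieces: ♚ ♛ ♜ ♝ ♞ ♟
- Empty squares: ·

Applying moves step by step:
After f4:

♜ ♞ ♝ ♛ ♚ ♝ ♞ ♜
♟ ♟ ♟ ♟ ♟ ♟ ♟ ♟
· · · · · · · ·
· · · · · · · ·
· · · · · ♙ · ·
· · · · · · · ·
♙ ♙ ♙ ♙ ♙ · ♙ ♙
♖ ♘ ♗ ♕ ♔ ♗ ♘ ♖


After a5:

♜ ♞ ♝ ♛ ♚ ♝ ♞ ♜
· ♟ ♟ ♟ ♟ ♟ ♟ ♟
· · · · · · · ·
♟ · · · · · · ·
· · · · · ♙ · ·
· · · · · · · ·
♙ ♙ ♙ ♙ ♙ · ♙ ♙
♖ ♘ ♗ ♕ ♔ ♗ ♘ ♖


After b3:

♜ ♞ ♝ ♛ ♚ ♝ ♞ ♜
· ♟ ♟ ♟ ♟ ♟ ♟ ♟
· · · · · · · ·
♟ · · · · · · ·
· · · · · ♙ · ·
· ♙ · · · · · ·
♙ · ♙ ♙ ♙ · ♙ ♙
♖ ♘ ♗ ♕ ♔ ♗ ♘ ♖


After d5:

♜ ♞ ♝ ♛ ♚ ♝ ♞ ♜
· ♟ ♟ · ♟ ♟ ♟ ♟
· · · · · · · ·
♟ · · ♟ · · · ·
· · · · · ♙ · ·
· ♙ · · · · · ·
♙ · ♙ ♙ ♙ · ♙ ♙
♖ ♘ ♗ ♕ ♔ ♗ ♘ ♖


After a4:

♜ ♞ ♝ ♛ ♚ ♝ ♞ ♜
· ♟ ♟ · ♟ ♟ ♟ ♟
· · · · · · · ·
♟ · · ♟ · · · ·
♙ · · · · ♙ · ·
· ♙ · · · · · ·
· · ♙ ♙ ♙ · ♙ ♙
♖ ♘ ♗ ♕ ♔ ♗ ♘ ♖


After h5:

♜ ♞ ♝ ♛ ♚ ♝ ♞ ♜
· ♟ ♟ · ♟ ♟ ♟ ·
· · · · · · · ·
♟ · · ♟ · · · ♟
♙ · · · · ♙ · ·
· ♙ · · · · · ·
· · ♙ ♙ ♙ · ♙ ♙
♖ ♘ ♗ ♕ ♔ ♗ ♘ ♖


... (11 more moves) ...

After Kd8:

♜ · · ♚ · ♝ ♞ ♜
· ♟ ♛ ♞ ♟ ♟ ♟ ♝
· · ♟ · · · · ·
♟ · · ♟ · · · ♟
♙ · · · · ♙ · ♙
♗ ♙ · ♙ · ♘ · ·
· · ♙ ♔ ♙ · ♙ ·
♖ ♘ · ♕ · ♗ · ♖


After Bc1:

♜ · · ♚ · ♝ ♞ ♜
· ♟ ♛ ♞ ♟ ♟ ♟ ♝
· · ♟ · · · · ·
♟ · · ♟ · · · ♟
♙ · · · · ♙ · ♙
· ♙ · ♙ · ♘ · ·
· · ♙ ♔ ♙ · ♙ ·
♖ ♘ ♗ ♕ · ♗ · ♖



  a b c d e f g h
  ─────────────────
8│♜ · · ♚ · ♝ ♞ ♜│8
7│· ♟ ♛ ♞ ♟ ♟ ♟ ♝│7
6│· · ♟ · · · · ·│6
5│♟ · · ♟ · · · ♟│5
4│♙ · · · · ♙ · ♙│4
3│· ♙ · ♙ · ♘ · ·│3
2│· · ♙ ♔ ♙ · ♙ ·│2
1│♖ ♘ ♗ ♕ · ♗ · ♖│1
  ─────────────────
  a b c d e f g h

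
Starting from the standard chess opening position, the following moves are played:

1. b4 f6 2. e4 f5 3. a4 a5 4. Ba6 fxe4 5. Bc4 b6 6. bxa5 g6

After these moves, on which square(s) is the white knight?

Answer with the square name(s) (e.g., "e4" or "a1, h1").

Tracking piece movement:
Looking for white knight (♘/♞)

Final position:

  a b c d e f g h
  ─────────────────
8│♜ ♞ ♝ ♛ ♚ ♝ ♞ ♜│8
7│· · ♟ ♟ ♟ · · ♟│7
6│· ♟ · · · · ♟ ·│6
5│♙ · · · · · · ·│5
4│♙ · ♗ · ♟ · · ·│4
3│· · · · · · · ·│3
2│· · ♙ ♙ · ♙ ♙ ♙│2
1│♖ ♘ ♗ ♕ ♔ · ♘ ♖│1
  ─────────────────
  a b c d e f g h


b1, g1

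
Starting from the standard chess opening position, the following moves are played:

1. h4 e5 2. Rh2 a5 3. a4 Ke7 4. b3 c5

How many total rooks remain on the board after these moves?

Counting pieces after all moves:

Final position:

  a b c d e f g h
  ─────────────────
8│♜ ♞ ♝ ♛ · ♝ ♞ ♜│8
7│· ♟ · ♟ ♚ ♟ ♟ ♟│7
6│· · · · · · · ·│6
5│♟ · ♟ · ♟ · · ·│5
4│♙ · · · · · · ♙│4
3│· ♙ · · · · · ·│3
2│· · ♙ ♙ ♙ ♙ ♙ ♖│2
1│♖ ♘ ♗ ♕ ♔ ♗ ♘ ·│1
  ─────────────────
  a b c d e f g h


4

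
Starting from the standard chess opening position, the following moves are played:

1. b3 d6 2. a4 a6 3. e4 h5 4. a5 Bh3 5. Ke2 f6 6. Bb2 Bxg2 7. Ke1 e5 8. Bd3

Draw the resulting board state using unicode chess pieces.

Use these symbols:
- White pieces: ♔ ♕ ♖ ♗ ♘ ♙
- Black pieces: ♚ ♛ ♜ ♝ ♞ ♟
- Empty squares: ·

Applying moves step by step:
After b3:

♜ ♞ ♝ ♛ ♚ ♝ ♞ ♜
♟ ♟ ♟ ♟ ♟ ♟ ♟ ♟
· · · · · · · ·
· · · · · · · ·
· · · · · · · ·
· ♙ · · · · · ·
♙ · ♙ ♙ ♙ ♙ ♙ ♙
♖ ♘ ♗ ♕ ♔ ♗ ♘ ♖


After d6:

♜ ♞ ♝ ♛ ♚ ♝ ♞ ♜
♟ ♟ ♟ · ♟ ♟ ♟ ♟
· · · ♟ · · · ·
· · · · · · · ·
· · · · · · · ·
· ♙ · · · · · ·
♙ · ♙ ♙ ♙ ♙ ♙ ♙
♖ ♘ ♗ ♕ ♔ ♗ ♘ ♖


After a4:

♜ ♞ ♝ ♛ ♚ ♝ ♞ ♜
♟ ♟ ♟ · ♟ ♟ ♟ ♟
· · · ♟ · · · ·
· · · · · · · ·
♙ · · · · · · ·
· ♙ · · · · · ·
· · ♙ ♙ ♙ ♙ ♙ ♙
♖ ♘ ♗ ♕ ♔ ♗ ♘ ♖


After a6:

♜ ♞ ♝ ♛ ♚ ♝ ♞ ♜
· ♟ ♟ · ♟ ♟ ♟ ♟
♟ · · ♟ · · · ·
· · · · · · · ·
♙ · · · · · · ·
· ♙ · · · · · ·
· · ♙ ♙ ♙ ♙ ♙ ♙
♖ ♘ ♗ ♕ ♔ ♗ ♘ ♖


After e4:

♜ ♞ ♝ ♛ ♚ ♝ ♞ ♜
· ♟ ♟ · ♟ ♟ ♟ ♟
♟ · · ♟ · · · ·
· · · · · · · ·
♙ · · · ♙ · · ·
· ♙ · · · · · ·
· · ♙ ♙ · ♙ ♙ ♙
♖ ♘ ♗ ♕ ♔ ♗ ♘ ♖


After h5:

♜ ♞ ♝ ♛ ♚ ♝ ♞ ♜
· ♟ ♟ · ♟ ♟ ♟ ·
♟ · · ♟ · · · ·
· · · · · · · ♟
♙ · · · ♙ · · ·
· ♙ · · · · · ·
· · ♙ ♙ · ♙ ♙ ♙
♖ ♘ ♗ ♕ ♔ ♗ ♘ ♖


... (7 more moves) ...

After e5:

♜ ♞ · ♛ ♚ ♝ ♞ ♜
· ♟ ♟ · · · ♟ ·
♟ · · ♟ · ♟ · ·
♙ · · · ♟ · · ♟
· · · · ♙ · · ·
· ♙ · · · · · ·
· ♗ ♙ ♙ · ♙ ♝ ♙
♖ ♘ · ♕ ♔ ♗ ♘ ♖


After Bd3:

♜ ♞ · ♛ ♚ ♝ ♞ ♜
· ♟ ♟ · · · ♟ ·
♟ · · ♟ · ♟ · ·
♙ · · · ♟ · · ♟
· · · · ♙ · · ·
· ♙ · ♗ · · · ·
· ♗ ♙ ♙ · ♙ ♝ ♙
♖ ♘ · ♕ ♔ · ♘ ♖



  a b c d e f g h
  ─────────────────
8│♜ ♞ · ♛ ♚ ♝ ♞ ♜│8
7│· ♟ ♟ · · · ♟ ·│7
6│♟ · · ♟ · ♟ · ·│6
5│♙ · · · ♟ · · ♟│5
4│· · · · ♙ · · ·│4
3│· ♙ · ♗ · · · ·│3
2│· ♗ ♙ ♙ · ♙ ♝ ♙│2
1│♖ ♘ · ♕ ♔ · ♘ ♖│1
  ─────────────────
  a b c d e f g h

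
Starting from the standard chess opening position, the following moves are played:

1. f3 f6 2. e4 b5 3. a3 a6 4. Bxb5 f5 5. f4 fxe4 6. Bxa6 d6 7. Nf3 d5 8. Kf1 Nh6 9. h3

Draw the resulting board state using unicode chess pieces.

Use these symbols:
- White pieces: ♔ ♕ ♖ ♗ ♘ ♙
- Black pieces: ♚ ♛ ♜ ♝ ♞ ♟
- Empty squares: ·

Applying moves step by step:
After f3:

♜ ♞ ♝ ♛ ♚ ♝ ♞ ♜
♟ ♟ ♟ ♟ ♟ ♟ ♟ ♟
· · · · · · · ·
· · · · · · · ·
· · · · · · · ·
· · · · · ♙ · ·
♙ ♙ ♙ ♙ ♙ · ♙ ♙
♖ ♘ ♗ ♕ ♔ ♗ ♘ ♖


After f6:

♜ ♞ ♝ ♛ ♚ ♝ ♞ ♜
♟ ♟ ♟ ♟ ♟ · ♟ ♟
· · · · · ♟ · ·
· · · · · · · ·
· · · · · · · ·
· · · · · ♙ · ·
♙ ♙ ♙ ♙ ♙ · ♙ ♙
♖ ♘ ♗ ♕ ♔ ♗ ♘ ♖


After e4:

♜ ♞ ♝ ♛ ♚ ♝ ♞ ♜
♟ ♟ ♟ ♟ ♟ · ♟ ♟
· · · · · ♟ · ·
· · · · · · · ·
· · · · ♙ · · ·
· · · · · ♙ · ·
♙ ♙ ♙ ♙ · · ♙ ♙
♖ ♘ ♗ ♕ ♔ ♗ ♘ ♖


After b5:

♜ ♞ ♝ ♛ ♚ ♝ ♞ ♜
♟ · ♟ ♟ ♟ · ♟ ♟
· · · · · ♟ · ·
· ♟ · · · · · ·
· · · · ♙ · · ·
· · · · · ♙ · ·
♙ ♙ ♙ ♙ · · ♙ ♙
♖ ♘ ♗ ♕ ♔ ♗ ♘ ♖


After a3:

♜ ♞ ♝ ♛ ♚ ♝ ♞ ♜
♟ · ♟ ♟ ♟ · ♟ ♟
· · · · · ♟ · ·
· ♟ · · · · · ·
· · · · ♙ · · ·
♙ · · · · ♙ · ·
· ♙ ♙ ♙ · · ♙ ♙
♖ ♘ ♗ ♕ ♔ ♗ ♘ ♖


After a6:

♜ ♞ ♝ ♛ ♚ ♝ ♞ ♜
· · ♟ ♟ ♟ · ♟ ♟
♟ · · · · ♟ · ·
· ♟ · · · · · ·
· · · · ♙ · · ·
♙ · · · · ♙ · ·
· ♙ ♙ ♙ · · ♙ ♙
♖ ♘ ♗ ♕ ♔ ♗ ♘ ♖


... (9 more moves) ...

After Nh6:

♜ ♞ ♝ ♛ ♚ ♝ · ♜
· · ♟ · ♟ · ♟ ♟
♗ · · · · · · ♞
· · · ♟ · · · ·
· · · · ♟ ♙ · ·
♙ · · · · ♘ · ·
· ♙ ♙ ♙ · · ♙ ♙
♖ ♘ ♗ ♕ · ♔ · ♖


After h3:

♜ ♞ ♝ ♛ ♚ ♝ · ♜
· · ♟ · ♟ · ♟ ♟
♗ · · · · · · ♞
· · · ♟ · · · ·
· · · · ♟ ♙ · ·
♙ · · · · ♘ · ♙
· ♙ ♙ ♙ · · ♙ ·
♖ ♘ ♗ ♕ · ♔ · ♖



  a b c d e f g h
  ─────────────────
8│♜ ♞ ♝ ♛ ♚ ♝ · ♜│8
7│· · ♟ · ♟ · ♟ ♟│7
6│♗ · · · · · · ♞│6
5│· · · ♟ · · · ·│5
4│· · · · ♟ ♙ · ·│4
3│♙ · · · · ♘ · ♙│3
2│· ♙ ♙ ♙ · · ♙ ·│2
1│♖ ♘ ♗ ♕ · ♔ · ♖│1
  ─────────────────
  a b c d e f g h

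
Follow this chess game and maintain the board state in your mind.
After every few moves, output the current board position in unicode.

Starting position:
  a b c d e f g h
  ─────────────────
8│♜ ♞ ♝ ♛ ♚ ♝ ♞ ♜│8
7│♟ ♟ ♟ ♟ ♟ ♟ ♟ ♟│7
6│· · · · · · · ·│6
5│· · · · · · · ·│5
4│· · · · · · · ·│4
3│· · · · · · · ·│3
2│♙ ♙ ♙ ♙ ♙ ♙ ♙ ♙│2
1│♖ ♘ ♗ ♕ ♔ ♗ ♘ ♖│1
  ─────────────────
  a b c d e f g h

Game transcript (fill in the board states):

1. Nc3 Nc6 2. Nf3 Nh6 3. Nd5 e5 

  a b c d e f g h
  ─────────────────
8│♜ · ♝ ♛ ♚ ♝ · ♜│8
7│♟ ♟ ♟ ♟ · ♟ ♟ ♟│7
6│· · ♞ · · · · ♞│6
5│· · · ♘ ♟ · · ·│5
4│· · · · · · · ·│4
3│· · · · · ♘ · ·│3
2│♙ ♙ ♙ ♙ ♙ ♙ ♙ ♙│2
1│♖ · ♗ ♕ ♔ ♗ · ♖│1
  ─────────────────
  a b c d e f g h

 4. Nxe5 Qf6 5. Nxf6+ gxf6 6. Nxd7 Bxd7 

  a b c d e f g h
  ─────────────────
8│♜ · · · ♚ ♝ · ♜│8
7│♟ ♟ ♟ ♝ · ♟ · ♟│7
6│· · ♞ · · ♟ · ♞│6
5│· · · · · · · ·│5
4│· · · · · · · ·│4
3│· · · · · · · ·│3
2│♙ ♙ ♙ ♙ ♙ ♙ ♙ ♙│2
1│♖ · ♗ ♕ ♔ ♗ · ♖│1
  ─────────────────
  a b c d e f g h

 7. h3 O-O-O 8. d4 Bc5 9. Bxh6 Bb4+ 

  a b c d e f g h
  ─────────────────
8│· · ♚ ♜ · · · ♜│8
7│♟ ♟ ♟ ♝ · ♟ · ♟│7
6│· · ♞ · · ♟ · ♗│6
5│· · · · · · · ·│5
4│· ♝ · ♙ · · · ·│4
3│· · · · · · · ♙│3
2│♙ ♙ ♙ · ♙ ♙ ♙ ·│2
1│♖ · · ♕ ♔ ♗ · ♖│1
  ─────────────────
  a b c d e f g h

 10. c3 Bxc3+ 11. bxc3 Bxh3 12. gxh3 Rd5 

  a b c d e f g h
  ─────────────────
8│· · ♚ · · · · ♜│8
7│♟ ♟ ♟ · · ♟ · ♟│7
6│· · ♞ · · ♟ · ♗│6
5│· · · ♜ · · · ·│5
4│· · · ♙ · · · ·│4
3│· · ♙ · · · · ♙│3
2│♙ · · · ♙ ♙ · ·│2
1│♖ · · ♕ ♔ ♗ · ♖│1
  ─────────────────
  a b c d e f g h

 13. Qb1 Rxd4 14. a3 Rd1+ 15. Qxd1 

  a b c d e f g h
  ─────────────────
8│· · ♚ · · · · ♜│8
7│♟ ♟ ♟ · · ♟ · ♟│7
6│· · ♞ · · ♟ · ♗│6
5│· · · · · · · ·│5
4│· · · · · · · ·│4
3│♙ · ♙ · · · · ♙│3
2│· · · · ♙ ♙ · ·│2
1│♖ · · ♕ ♔ ♗ · ♖│1
  ─────────────────
  a b c d e f g h


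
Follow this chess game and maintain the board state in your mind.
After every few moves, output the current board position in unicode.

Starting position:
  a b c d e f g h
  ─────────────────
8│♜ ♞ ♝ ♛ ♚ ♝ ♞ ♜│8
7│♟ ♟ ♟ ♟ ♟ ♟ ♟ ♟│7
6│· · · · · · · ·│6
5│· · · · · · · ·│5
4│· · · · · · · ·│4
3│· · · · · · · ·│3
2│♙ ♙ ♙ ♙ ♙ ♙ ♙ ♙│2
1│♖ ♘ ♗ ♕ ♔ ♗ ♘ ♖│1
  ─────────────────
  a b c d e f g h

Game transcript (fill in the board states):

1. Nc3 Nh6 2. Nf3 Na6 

  a b c d e f g h
  ─────────────────
8│♜ · ♝ ♛ ♚ ♝ · ♜│8
7│♟ ♟ ♟ ♟ ♟ ♟ ♟ ♟│7
6│♞ · · · · · · ♞│6
5│· · · · · · · ·│5
4│· · · · · · · ·│4
3│· · ♘ · · ♘ · ·│3
2│♙ ♙ ♙ ♙ ♙ ♙ ♙ ♙│2
1│♖ · ♗ ♕ ♔ ♗ · ♖│1
  ─────────────────
  a b c d e f g h

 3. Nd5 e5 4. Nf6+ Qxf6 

  a b c d e f g h
  ─────────────────
8│♜ · ♝ · ♚ ♝ · ♜│8
7│♟ ♟ ♟ ♟ · ♟ ♟ ♟│7
6│♞ · · · · ♛ · ♞│6
5│· · · · ♟ · · ·│5
4│· · · · · · · ·│4
3│· · · · · ♘ · ·│3
2│♙ ♙ ♙ ♙ ♙ ♙ ♙ ♙│2
1│♖ · ♗ ♕ ♔ ♗ · ♖│1
  ─────────────────
  a b c d e f g h

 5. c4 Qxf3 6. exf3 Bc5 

  a b c d e f g h
  ─────────────────
8│♜ · ♝ · ♚ · · ♜│8
7│♟ ♟ ♟ ♟ · ♟ ♟ ♟│7
6│♞ · · · · · · ♞│6
5│· · ♝ · ♟ · · ·│5
4│· · ♙ · · · · ·│4
3│· · · · · ♙ · ·│3
2│♙ ♙ · ♙ · ♙ ♙ ♙│2
1│♖ · ♗ ♕ ♔ ♗ · ♖│1
  ─────────────────
  a b c d e f g h

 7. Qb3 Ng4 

  a b c d e f g h
  ─────────────────
8│♜ · ♝ · ♚ · · ♜│8
7│♟ ♟ ♟ ♟ · ♟ ♟ ♟│7
6│♞ · · · · · · ·│6
5│· · ♝ · ♟ · · ·│5
4│· · ♙ · · · ♞ ·│4
3│· ♕ · · · ♙ · ·│3
2│♙ ♙ · ♙ · ♙ ♙ ♙│2
1│♖ · ♗ · ♔ ♗ · ♖│1
  ─────────────────
  a b c d e f g h


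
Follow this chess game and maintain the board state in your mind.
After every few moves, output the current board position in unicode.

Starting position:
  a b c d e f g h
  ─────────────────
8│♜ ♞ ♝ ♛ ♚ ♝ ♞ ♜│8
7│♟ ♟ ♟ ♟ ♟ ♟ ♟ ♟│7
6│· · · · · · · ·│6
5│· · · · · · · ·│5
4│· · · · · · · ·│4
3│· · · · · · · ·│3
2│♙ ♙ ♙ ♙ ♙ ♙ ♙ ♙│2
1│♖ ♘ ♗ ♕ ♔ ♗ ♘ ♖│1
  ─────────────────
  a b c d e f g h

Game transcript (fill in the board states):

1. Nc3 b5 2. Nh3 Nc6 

  a b c d e f g h
  ─────────────────
8│♜ · ♝ ♛ ♚ ♝ ♞ ♜│8
7│♟ · ♟ ♟ ♟ ♟ ♟ ♟│7
6│· · ♞ · · · · ·│6
5│· ♟ · · · · · ·│5
4│· · · · · · · ·│4
3│· · ♘ · · · · ♘│3
2│♙ ♙ ♙ ♙ ♙ ♙ ♙ ♙│2
1│♖ · ♗ ♕ ♔ ♗ · ♖│1
  ─────────────────
  a b c d e f g h

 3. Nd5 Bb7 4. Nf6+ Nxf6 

  a b c d e f g h
  ─────────────────
8│♜ · · ♛ ♚ ♝ · ♜│8
7│♟ ♝ ♟ ♟ ♟ ♟ ♟ ♟│7
6│· · ♞ · · ♞ · ·│6
5│· ♟ · · · · · ·│5
4│· · · · · · · ·│4
3│· · · · · · · ♘│3
2│♙ ♙ ♙ ♙ ♙ ♙ ♙ ♙│2
1│♖ · ♗ ♕ ♔ ♗ · ♖│1
  ─────────────────
  a b c d e f g h

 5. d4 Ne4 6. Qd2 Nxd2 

  a b c d e f g h
  ─────────────────
8│♜ · · ♛ ♚ ♝ · ♜│8
7│♟ ♝ ♟ ♟ ♟ ♟ ♟ ♟│7
6│· · ♞ · · · · ·│6
5│· ♟ · · · · · ·│5
4│· · · ♙ · · · ·│4
3│· · · · · · · ♘│3
2│♙ ♙ ♙ ♞ ♙ ♙ ♙ ♙│2
1│♖ · ♗ · ♔ ♗ · ♖│1
  ─────────────────
  a b c d e f g h

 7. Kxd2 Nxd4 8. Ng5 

  a b c d e f g h
  ─────────────────
8│♜ · · ♛ ♚ ♝ · ♜│8
7│♟ ♝ ♟ ♟ ♟ ♟ ♟ ♟│7
6│· · · · · · · ·│6
5│· ♟ · · · · ♘ ·│5
4│· · · ♞ · · · ·│4
3│· · · · · · · ·│3
2│♙ ♙ ♙ ♔ ♙ ♙ ♙ ♙│2
1│♖ · ♗ · · ♗ · ♖│1
  ─────────────────
  a b c d e f g h


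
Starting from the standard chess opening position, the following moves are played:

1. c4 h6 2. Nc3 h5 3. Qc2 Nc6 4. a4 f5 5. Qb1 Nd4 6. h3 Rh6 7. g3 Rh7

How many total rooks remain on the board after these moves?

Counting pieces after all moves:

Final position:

  a b c d e f g h
  ─────────────────
8│♜ · ♝ ♛ ♚ ♝ ♞ ·│8
7│♟ ♟ ♟ ♟ ♟ · ♟ ♜│7
6│· · · · · · · ·│6
5│· · · · · ♟ · ♟│5
4│♙ · ♙ ♞ · · · ·│4
3│· · ♘ · · · ♙ ♙│3
2│· ♙ · ♙ ♙ ♙ · ·│2
1│♖ ♕ ♗ · ♔ ♗ ♘ ♖│1
  ─────────────────
  a b c d e f g h


4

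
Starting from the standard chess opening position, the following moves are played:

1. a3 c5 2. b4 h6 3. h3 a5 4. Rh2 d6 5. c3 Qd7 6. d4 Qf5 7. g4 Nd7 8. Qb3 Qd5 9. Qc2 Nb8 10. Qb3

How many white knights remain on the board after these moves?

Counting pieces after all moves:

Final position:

  a b c d e f g h
  ─────────────────
8│♜ ♞ ♝ · ♚ ♝ ♞ ♜│8
7│· ♟ · · ♟ ♟ ♟ ·│7
6│· · · ♟ · · · ♟│6
5│♟ · ♟ ♛ · · · ·│5
4│· ♙ · ♙ · · ♙ ·│4
3│♙ ♕ ♙ · · · · ♙│3
2│· · · · ♙ ♙ · ♖│2
1│♖ ♘ ♗ · ♔ ♗ ♘ ·│1
  ─────────────────
  a b c d e f g h


2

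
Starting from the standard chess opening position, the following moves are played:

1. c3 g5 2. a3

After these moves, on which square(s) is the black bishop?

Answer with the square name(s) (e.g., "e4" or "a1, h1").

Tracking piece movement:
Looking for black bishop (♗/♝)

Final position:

  a b c d e f g h
  ─────────────────
8│♜ ♞ ♝ ♛ ♚ ♝ ♞ ♜│8
7│♟ ♟ ♟ ♟ ♟ ♟ · ♟│7
6│· · · · · · · ·│6
5│· · · · · · ♟ ·│5
4│· · · · · · · ·│4
3│♙ · ♙ · · · · ·│3
2│· ♙ · ♙ ♙ ♙ ♙ ♙│2
1│♖ ♘ ♗ ♕ ♔ ♗ ♘ ♖│1
  ─────────────────
  a b c d e f g h


c8, f8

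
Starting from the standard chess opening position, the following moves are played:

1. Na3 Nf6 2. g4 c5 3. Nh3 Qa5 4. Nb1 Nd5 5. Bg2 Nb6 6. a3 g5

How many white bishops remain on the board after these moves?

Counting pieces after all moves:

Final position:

  a b c d e f g h
  ─────────────────
8│♜ ♞ ♝ · ♚ ♝ · ♜│8
7│♟ ♟ · ♟ ♟ ♟ · ♟│7
6│· ♞ · · · · · ·│6
5│♛ · ♟ · · · ♟ ·│5
4│· · · · · · ♙ ·│4
3│♙ · · · · · · ♘│3
2│· ♙ ♙ ♙ ♙ ♙ ♗ ♙│2
1│♖ ♘ ♗ ♕ ♔ · · ♖│1
  ─────────────────
  a b c d e f g h


2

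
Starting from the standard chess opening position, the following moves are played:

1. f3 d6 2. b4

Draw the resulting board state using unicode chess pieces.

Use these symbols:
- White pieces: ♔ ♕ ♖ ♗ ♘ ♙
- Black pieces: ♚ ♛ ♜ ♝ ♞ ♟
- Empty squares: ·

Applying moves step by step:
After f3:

♜ ♞ ♝ ♛ ♚ ♝ ♞ ♜
♟ ♟ ♟ ♟ ♟ ♟ ♟ ♟
· · · · · · · ·
· · · · · · · ·
· · · · · · · ·
· · · · · ♙ · ·
♙ ♙ ♙ ♙ ♙ · ♙ ♙
♖ ♘ ♗ ♕ ♔ ♗ ♘ ♖


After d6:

♜ ♞ ♝ ♛ ♚ ♝ ♞ ♜
♟ ♟ ♟ · ♟ ♟ ♟ ♟
· · · ♟ · · · ·
· · · · · · · ·
· · · · · · · ·
· · · · · ♙ · ·
♙ ♙ ♙ ♙ ♙ · ♙ ♙
♖ ♘ ♗ ♕ ♔ ♗ ♘ ♖


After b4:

♜ ♞ ♝ ♛ ♚ ♝ ♞ ♜
♟ ♟ ♟ · ♟ ♟ ♟ ♟
· · · ♟ · · · ·
· · · · · · · ·
· ♙ · · · · · ·
· · · · · ♙ · ·
♙ · ♙ ♙ ♙ · ♙ ♙
♖ ♘ ♗ ♕ ♔ ♗ ♘ ♖



  a b c d e f g h
  ─────────────────
8│♜ ♞ ♝ ♛ ♚ ♝ ♞ ♜│8
7│♟ ♟ ♟ · ♟ ♟ ♟ ♟│7
6│· · · ♟ · · · ·│6
5│· · · · · · · ·│5
4│· ♙ · · · · · ·│4
3│· · · · · ♙ · ·│3
2│♙ · ♙ ♙ ♙ · ♙ ♙│2
1│♖ ♘ ♗ ♕ ♔ ♗ ♘ ♖│1
  ─────────────────
  a b c d e f g h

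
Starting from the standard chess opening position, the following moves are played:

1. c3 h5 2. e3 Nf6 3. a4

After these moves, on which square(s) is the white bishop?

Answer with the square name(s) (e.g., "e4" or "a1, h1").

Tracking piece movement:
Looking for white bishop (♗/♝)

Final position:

  a b c d e f g h
  ─────────────────
8│♜ ♞ ♝ ♛ ♚ ♝ · ♜│8
7│♟ ♟ ♟ ♟ ♟ ♟ ♟ ·│7
6│· · · · · ♞ · ·│6
5│· · · · · · · ♟│5
4│♙ · · · · · · ·│4
3│· · ♙ · ♙ · · ·│3
2│· ♙ · ♙ · ♙ ♙ ♙│2
1│♖ ♘ ♗ ♕ ♔ ♗ ♘ ♖│1
  ─────────────────
  a b c d e f g h


c1, f1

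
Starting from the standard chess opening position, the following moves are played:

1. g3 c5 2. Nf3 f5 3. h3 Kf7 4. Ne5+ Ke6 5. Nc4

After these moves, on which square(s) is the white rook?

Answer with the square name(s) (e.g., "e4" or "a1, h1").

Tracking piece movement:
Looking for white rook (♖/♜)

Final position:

  a b c d e f g h
  ─────────────────
8│♜ ♞ ♝ ♛ · ♝ ♞ ♜│8
7│♟ ♟ · ♟ ♟ · ♟ ♟│7
6│· · · · ♚ · · ·│6
5│· · ♟ · · ♟ · ·│5
4│· · ♘ · · · · ·│4
3│· · · · · · ♙ ♙│3
2│♙ ♙ ♙ ♙ ♙ ♙ · ·│2
1│♖ ♘ ♗ ♕ ♔ ♗ · ♖│1
  ─────────────────
  a b c d e f g h


a1, h1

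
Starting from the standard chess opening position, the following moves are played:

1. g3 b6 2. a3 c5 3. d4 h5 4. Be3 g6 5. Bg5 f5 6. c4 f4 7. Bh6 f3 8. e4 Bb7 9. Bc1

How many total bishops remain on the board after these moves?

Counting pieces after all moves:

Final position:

  a b c d e f g h
  ─────────────────
8│♜ ♞ · ♛ ♚ ♝ ♞ ♜│8
7│♟ ♝ · ♟ ♟ · · ·│7
6│· ♟ · · · · ♟ ·│6
5│· · ♟ · · · · ♟│5
4│· · ♙ ♙ ♙ · · ·│4
3│♙ · · · · ♟ ♙ ·│3
2│· ♙ · · · ♙ · ♙│2
1│♖ ♘ ♗ ♕ ♔ ♗ ♘ ♖│1
  ─────────────────
  a b c d e f g h


4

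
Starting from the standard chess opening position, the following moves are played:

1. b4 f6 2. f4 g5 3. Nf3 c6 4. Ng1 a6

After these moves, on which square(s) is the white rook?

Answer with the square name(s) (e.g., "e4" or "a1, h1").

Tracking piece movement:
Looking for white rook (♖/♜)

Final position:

  a b c d e f g h
  ─────────────────
8│♜ ♞ ♝ ♛ ♚ ♝ ♞ ♜│8
7│· ♟ · ♟ ♟ · · ♟│7
6│♟ · ♟ · · ♟ · ·│6
5│· · · · · · ♟ ·│5
4│· ♙ · · · ♙ · ·│4
3│· · · · · · · ·│3
2│♙ · ♙ ♙ ♙ · ♙ ♙│2
1│♖ ♘ ♗ ♕ ♔ ♗ ♘ ♖│1
  ─────────────────
  a b c d e f g h


a1, h1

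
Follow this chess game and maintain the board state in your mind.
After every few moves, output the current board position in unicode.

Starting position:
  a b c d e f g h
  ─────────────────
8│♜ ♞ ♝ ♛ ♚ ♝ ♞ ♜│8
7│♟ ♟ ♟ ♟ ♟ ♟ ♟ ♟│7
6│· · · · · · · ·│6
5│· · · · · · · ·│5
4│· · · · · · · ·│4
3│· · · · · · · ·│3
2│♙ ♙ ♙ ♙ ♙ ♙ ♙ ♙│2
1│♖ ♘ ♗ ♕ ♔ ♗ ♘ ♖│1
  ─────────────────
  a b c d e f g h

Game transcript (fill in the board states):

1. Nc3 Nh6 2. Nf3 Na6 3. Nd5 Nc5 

  a b c d e f g h
  ─────────────────
8│♜ · ♝ ♛ ♚ ♝ · ♜│8
7│♟ ♟ ♟ ♟ ♟ ♟ ♟ ♟│7
6│· · · · · · · ♞│6
5│· · ♞ ♘ · · · ·│5
4│· · · · · · · ·│4
3│· · · · · ♘ · ·│3
2│♙ ♙ ♙ ♙ ♙ ♙ ♙ ♙│2
1│♖ · ♗ ♕ ♔ ♗ · ♖│1
  ─────────────────
  a b c d e f g h

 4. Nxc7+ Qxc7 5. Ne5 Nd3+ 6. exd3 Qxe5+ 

  a b c d e f g h
  ─────────────────
8│♜ · ♝ · ♚ ♝ · ♜│8
7│♟ ♟ · ♟ ♟ ♟ ♟ ♟│7
6│· · · · · · · ♞│6
5│· · · · ♛ · · ·│5
4│· · · · · · · ·│4
3│· · · ♙ · · · ·│3
2│♙ ♙ ♙ ♙ · ♙ ♙ ♙│2
1│♖ · ♗ ♕ ♔ ♗ · ♖│1
  ─────────────────
  a b c d e f g h

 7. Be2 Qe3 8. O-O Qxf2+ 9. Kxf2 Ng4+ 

  a b c d e f g h
  ─────────────────
8│♜ · ♝ · ♚ ♝ · ♜│8
7│♟ ♟ · ♟ ♟ ♟ ♟ ♟│7
6│· · · · · · · ·│6
5│· · · · · · · ·│5
4│· · · · · · ♞ ·│4
3│· · · ♙ · · · ·│3
2│♙ ♙ ♙ ♙ ♗ ♔ ♙ ♙│2
1│♖ · ♗ ♕ · ♖ · ·│1
  ─────────────────
  a b c d e f g h

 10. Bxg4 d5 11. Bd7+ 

  a b c d e f g h
  ─────────────────
8│♜ · ♝ · ♚ ♝ · ♜│8
7│♟ ♟ · ♗ ♟ ♟ ♟ ♟│7
6│· · · · · · · ·│6
5│· · · ♟ · · · ·│5
4│· · · · · · · ·│4
3│· · · ♙ · · · ·│3
2│♙ ♙ ♙ ♙ · ♔ ♙ ♙│2
1│♖ · ♗ ♕ · ♖ · ·│1
  ─────────────────
  a b c d e f g h


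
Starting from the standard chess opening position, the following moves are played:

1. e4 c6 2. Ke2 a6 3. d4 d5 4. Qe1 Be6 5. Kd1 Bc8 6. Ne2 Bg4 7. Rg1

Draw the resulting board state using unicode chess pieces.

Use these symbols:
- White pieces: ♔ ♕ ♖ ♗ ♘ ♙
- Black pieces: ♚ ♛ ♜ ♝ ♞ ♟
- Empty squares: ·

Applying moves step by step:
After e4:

♜ ♞ ♝ ♛ ♚ ♝ ♞ ♜
♟ ♟ ♟ ♟ ♟ ♟ ♟ ♟
· · · · · · · ·
· · · · · · · ·
· · · · ♙ · · ·
· · · · · · · ·
♙ ♙ ♙ ♙ · ♙ ♙ ♙
♖ ♘ ♗ ♕ ♔ ♗ ♘ ♖


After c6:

♜ ♞ ♝ ♛ ♚ ♝ ♞ ♜
♟ ♟ · ♟ ♟ ♟ ♟ ♟
· · ♟ · · · · ·
· · · · · · · ·
· · · · ♙ · · ·
· · · · · · · ·
♙ ♙ ♙ ♙ · ♙ ♙ ♙
♖ ♘ ♗ ♕ ♔ ♗ ♘ ♖


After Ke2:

♜ ♞ ♝ ♛ ♚ ♝ ♞ ♜
♟ ♟ · ♟ ♟ ♟ ♟ ♟
· · ♟ · · · · ·
· · · · · · · ·
· · · · ♙ · · ·
· · · · · · · ·
♙ ♙ ♙ ♙ ♔ ♙ ♙ ♙
♖ ♘ ♗ ♕ · ♗ ♘ ♖


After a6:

♜ ♞ ♝ ♛ ♚ ♝ ♞ ♜
· ♟ · ♟ ♟ ♟ ♟ ♟
♟ · ♟ · · · · ·
· · · · · · · ·
· · · · ♙ · · ·
· · · · · · · ·
♙ ♙ ♙ ♙ ♔ ♙ ♙ ♙
♖ ♘ ♗ ♕ · ♗ ♘ ♖


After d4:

♜ ♞ ♝ ♛ ♚ ♝ ♞ ♜
· ♟ · ♟ ♟ ♟ ♟ ♟
♟ · ♟ · · · · ·
· · · · · · · ·
· · · ♙ ♙ · · ·
· · · · · · · ·
♙ ♙ ♙ · ♔ ♙ ♙ ♙
♖ ♘ ♗ ♕ · ♗ ♘ ♖


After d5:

♜ ♞ ♝ ♛ ♚ ♝ ♞ ♜
· ♟ · · ♟ ♟ ♟ ♟
♟ · ♟ · · · · ·
· · · ♟ · · · ·
· · · ♙ ♙ · · ·
· · · · · · · ·
♙ ♙ ♙ · ♔ ♙ ♙ ♙
♖ ♘ ♗ ♕ · ♗ ♘ ♖


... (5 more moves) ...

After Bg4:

♜ ♞ · ♛ ♚ ♝ ♞ ♜
· ♟ · · ♟ ♟ ♟ ♟
♟ · ♟ · · · · ·
· · · ♟ · · · ·
· · · ♙ ♙ · ♝ ·
· · · · · · · ·
♙ ♙ ♙ · ♘ ♙ ♙ ♙
♖ ♘ ♗ ♔ ♕ ♗ · ♖


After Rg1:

♜ ♞ · ♛ ♚ ♝ ♞ ♜
· ♟ · · ♟ ♟ ♟ ♟
♟ · ♟ · · · · ·
· · · ♟ · · · ·
· · · ♙ ♙ · ♝ ·
· · · · · · · ·
♙ ♙ ♙ · ♘ ♙ ♙ ♙
♖ ♘ ♗ ♔ ♕ ♗ ♖ ·



  a b c d e f g h
  ─────────────────
8│♜ ♞ · ♛ ♚ ♝ ♞ ♜│8
7│· ♟ · · ♟ ♟ ♟ ♟│7
6│♟ · ♟ · · · · ·│6
5│· · · ♟ · · · ·│5
4│· · · ♙ ♙ · ♝ ·│4
3│· · · · · · · ·│3
2│♙ ♙ ♙ · ♘ ♙ ♙ ♙│2
1│♖ ♘ ♗ ♔ ♕ ♗ ♖ ·│1
  ─────────────────
  a b c d e f g h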